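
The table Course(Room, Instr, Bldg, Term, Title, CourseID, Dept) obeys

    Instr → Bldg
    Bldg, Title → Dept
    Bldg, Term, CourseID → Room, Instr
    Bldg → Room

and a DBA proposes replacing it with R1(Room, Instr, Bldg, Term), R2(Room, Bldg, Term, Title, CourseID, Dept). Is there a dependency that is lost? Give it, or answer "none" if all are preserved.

Bldg, Term, CourseID → Room, Instr

Check Bldg, Term, CourseID → Room, Instr: no single fragment contains all of {Room, Instr, Bldg, Term, CourseID}, and the restricted closure of {Bldg, Term, CourseID} across the fragments never reaches {Room, Instr}.
Instr → Bldg is preserved.
Bldg, Title → Dept is preserved.
Bldg → Room is preserved.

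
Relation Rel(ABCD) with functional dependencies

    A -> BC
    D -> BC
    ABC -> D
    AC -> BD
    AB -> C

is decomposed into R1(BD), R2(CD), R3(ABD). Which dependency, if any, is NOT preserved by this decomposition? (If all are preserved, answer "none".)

A → BC: restricted closure across fragments reaches BC.
D → BC: restricted closure across fragments reaches BC.
ABC → D: restricted closure across fragments reaches D.
AC → BD: restricted closure across fragments reaches BD.
AB → C: restricted closure across fragments reaches C.
Every dependency is enforceable on the fragments, so the decomposition is dependency-preserving.

none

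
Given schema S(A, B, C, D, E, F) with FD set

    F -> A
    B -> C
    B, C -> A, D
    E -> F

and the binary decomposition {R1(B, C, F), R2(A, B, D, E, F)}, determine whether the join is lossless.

Yes

Common attributes: R1 ∩ R2 = {B, F}.
Closure of {B, F}: F → A applies, adding A; B → C applies, adding C; B, C → A, D applies, adding D. So (B, F)⁺ = {A, B, C, D, F}.
This closure contains every attribute of R1, so R1 ∩ R2 → R1. The join is lossless.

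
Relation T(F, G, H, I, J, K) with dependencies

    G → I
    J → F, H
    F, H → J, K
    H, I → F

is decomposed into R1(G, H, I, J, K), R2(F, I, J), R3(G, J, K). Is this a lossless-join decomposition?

Chase test. Columns are F, G, H, I, J, K; row i has aⱼ where attribute j ∈ Ri, else bᵢⱼ.
Initial tableau (one row per fragment):
  row 1: b11 a2 a3 a4 a5 a6
  row 2: a1 b22 b23 a4 a5 b26
  row 3: b31 a2 b33 b34 a5 a6
Rows 1 and 3 agree on G; apply G→I and equate their I entries.
Rows 1 and 2 agree on J; apply J→F, H and equate their F, H entries.
Rows 1 and 3 agree on J; apply J→F, H and equate their F, H entries.
Rows 1 and 2 agree on F, H; apply F, H→J, K and equate their J, K entries.
Row 1 is now all distinguished symbols — the join is lossless.

Yes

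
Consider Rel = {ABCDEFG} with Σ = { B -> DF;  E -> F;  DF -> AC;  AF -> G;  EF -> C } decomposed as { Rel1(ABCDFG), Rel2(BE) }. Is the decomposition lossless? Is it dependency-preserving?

lossless but not dependency-preserving

Lossless test: (B)⁺ = {ABCDFG}, which contains all of one fragment — lossless.
Dependency preservation: the restricted closure of {E} across the fragments never reaches {F}, so E → F cannot be enforced without a join — not preserved.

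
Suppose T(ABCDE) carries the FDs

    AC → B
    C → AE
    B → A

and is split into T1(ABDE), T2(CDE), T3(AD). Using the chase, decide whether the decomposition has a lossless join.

Chase test. Columns are ABCDE; row i has aⱼ where attribute j ∈ Ti, else bᵢⱼ.
Initial tableau (one row per fragment):
  row 1: a1 a2 b13 a4 a5
  row 2: b21 b22 a3 a4 a5
  row 3: a1 b32 b33 a4 b35
No row becomes fully distinguished — the join is lossy.

No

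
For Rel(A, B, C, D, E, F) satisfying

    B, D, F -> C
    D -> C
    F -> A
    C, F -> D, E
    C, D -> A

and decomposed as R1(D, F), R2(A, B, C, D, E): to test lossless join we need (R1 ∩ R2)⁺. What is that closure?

R1 ∩ R2 = {D}.
D → C applies, adding C
C, D → A applies, adding A
Closure: {A, C, D}.

A, C, D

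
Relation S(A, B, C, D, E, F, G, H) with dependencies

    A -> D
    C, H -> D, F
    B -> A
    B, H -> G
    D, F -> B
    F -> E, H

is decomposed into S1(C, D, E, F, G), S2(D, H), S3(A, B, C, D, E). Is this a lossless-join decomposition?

Chase test. Columns are A, B, C, D, E, F, G, H; row i has aⱼ where attribute j ∈ Si, else bᵢⱼ.
Initial tableau (one row per fragment):
  row 1: b11 b12 a3 a4 a5 a6 a7 b18
  row 2: b21 b22 b23 a4 b25 b26 b27 a8
  row 3: a1 a2 a3 a4 a5 b36 b37 b38
No row becomes fully distinguished — the join is lossy.

No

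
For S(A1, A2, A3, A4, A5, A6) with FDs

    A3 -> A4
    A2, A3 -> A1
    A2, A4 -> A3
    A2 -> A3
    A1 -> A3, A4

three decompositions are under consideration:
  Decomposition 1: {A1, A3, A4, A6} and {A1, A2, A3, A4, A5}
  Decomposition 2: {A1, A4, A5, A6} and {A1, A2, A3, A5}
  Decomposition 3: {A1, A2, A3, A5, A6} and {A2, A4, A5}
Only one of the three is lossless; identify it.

Decomposition 3

Decomposition 1: common = {A1, A3, A4}, closure = {A1, A3, A4} → lossy.
Decomposition 2: common = {A1, A5}, closure = {A1, A3, A4, A5} → lossy.
Decomposition 3: common = {A2, A5}, closure = {A1, A2, A3, A4, A5} → lossless.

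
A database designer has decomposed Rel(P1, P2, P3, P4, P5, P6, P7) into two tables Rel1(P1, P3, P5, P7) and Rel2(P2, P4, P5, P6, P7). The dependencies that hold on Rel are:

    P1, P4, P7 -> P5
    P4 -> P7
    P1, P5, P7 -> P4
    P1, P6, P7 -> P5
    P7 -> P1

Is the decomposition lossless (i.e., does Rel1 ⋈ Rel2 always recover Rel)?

Common attributes: Rel1 ∩ Rel2 = {P5, P7}.
Closure of {P5, P7}: P7 → P1 applies, adding P1; P1, P5, P7 → P4 applies, adding P4. So (P5, P7)⁺ = {P1, P4, P5, P7}.
The closure contains neither all of Rel1 = {P1, P3, P5, P7} nor all of Rel2 = {P2, P4, P5, P6, P7}, so the common attributes are not a superkey of either fragment. The join is lossy.

No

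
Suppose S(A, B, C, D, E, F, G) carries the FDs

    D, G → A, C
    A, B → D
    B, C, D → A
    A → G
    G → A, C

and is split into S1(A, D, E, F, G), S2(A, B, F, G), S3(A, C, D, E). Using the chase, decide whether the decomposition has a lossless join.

No

Chase test. Columns are A, B, C, D, E, F, G; row i has aⱼ where attribute j ∈ Si, else bᵢⱼ.
Initial tableau (one row per fragment):
  row 1: a1 b12 b13 a4 a5 a6 a7
  row 2: a1 a2 b23 b24 b25 a6 a7
  row 3: a1 b32 a3 a4 a5 b36 b37
Rows 1 and 3 agree on A; apply A→G and equate their G entries.
Rows 1 and 2 agree on G; apply G→A, C and equate their A, C entries.
Rows 1 and 3 agree on G; apply G→A, C and equate their A, C entries.
No row becomes fully distinguished — the join is lossy.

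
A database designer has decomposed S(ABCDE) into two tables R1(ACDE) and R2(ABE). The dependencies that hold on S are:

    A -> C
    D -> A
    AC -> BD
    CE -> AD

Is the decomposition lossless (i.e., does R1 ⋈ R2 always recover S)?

Common attributes: R1 ∩ R2 = {AE}.
Closure of {AE}: A → C applies, adding C; AC → BD applies, adding BD. So (AE)⁺ = {ABCDE}.
This closure contains every attribute of R1, so R1 ∩ R2 → R1. The join is lossless.

Yes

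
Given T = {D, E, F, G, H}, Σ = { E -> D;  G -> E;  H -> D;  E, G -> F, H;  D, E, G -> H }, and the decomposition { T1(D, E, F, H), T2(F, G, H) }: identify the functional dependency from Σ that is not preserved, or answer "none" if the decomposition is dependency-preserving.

G -> E

Check G → E: no single fragment contains all of {E, G}, and the restricted closure of {G} across the fragments never reaches {E}.
E → D is preserved.
H → D is preserved.
E, G → F, H is preserved.
D, E, G → H is preserved.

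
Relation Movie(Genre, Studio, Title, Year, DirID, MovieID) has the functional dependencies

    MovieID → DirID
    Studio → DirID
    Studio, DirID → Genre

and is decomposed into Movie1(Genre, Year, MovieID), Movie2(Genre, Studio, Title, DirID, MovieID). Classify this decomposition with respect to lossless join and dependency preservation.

lossy but dependency-preserving

Lossless test: (Genre, MovieID)⁺ = {Genre, DirID, MovieID}, which is a superkey of neither fragment — lossy.
Dependency preservation: every FD's attributes lie within a single fragment, so each can be enforced locally — preserved.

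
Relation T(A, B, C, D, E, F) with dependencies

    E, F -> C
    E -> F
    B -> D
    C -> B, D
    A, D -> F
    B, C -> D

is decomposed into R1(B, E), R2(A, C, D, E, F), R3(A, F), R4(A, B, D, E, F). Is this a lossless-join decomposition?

Yes

Chase test. Columns are A, B, C, D, E, F; row i has aⱼ where attribute j ∈ Ri, else bᵢⱼ.
Initial tableau (one row per fragment):
  row 1: b11 a2 b13 b14 a5 b16
  row 2: a1 b22 a3 a4 a5 a6
  row 3: a1 b32 b33 b34 b35 a6
  row 4: a1 a2 b43 a4 a5 a6
Rows 2 and 4 agree on E, F; apply E, F→C and equate their C entries.
Rows 1 and 2 agree on E; apply E→F and equate their F entries.
Rows 1 and 4 agree on B; apply B→D and equate their D entries.
Rows 2 and 4 agree on C; apply C→B, D and equate their B, D entries.
Rows 1 and 2 agree on E, F; apply E, F→C and equate their C entries.
Row 2 is now all distinguished symbols — the join is lossless.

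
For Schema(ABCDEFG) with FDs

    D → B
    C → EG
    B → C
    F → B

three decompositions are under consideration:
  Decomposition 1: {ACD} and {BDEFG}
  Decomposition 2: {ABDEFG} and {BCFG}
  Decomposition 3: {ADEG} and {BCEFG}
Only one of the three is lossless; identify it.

Decomposition 1: common = {D}, closure = {BCDEG} → lossy.
Decomposition 2: common = {BFG}, closure = {BCEFG} → lossless.
Decomposition 3: common = {EG}, closure = {EG} → lossy.

Decomposition 2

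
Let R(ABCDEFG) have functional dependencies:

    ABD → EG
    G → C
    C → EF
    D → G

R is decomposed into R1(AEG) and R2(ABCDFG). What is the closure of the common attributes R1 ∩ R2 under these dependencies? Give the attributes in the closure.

ACEFG

R1 ∩ R2 = {AG}.
G → C applies, adding C
C → EF applies, adding EF
Closure: {ACEFG}.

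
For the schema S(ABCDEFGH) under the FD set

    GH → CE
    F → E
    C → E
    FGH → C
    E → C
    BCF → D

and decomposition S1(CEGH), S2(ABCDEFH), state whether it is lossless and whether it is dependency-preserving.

Lossless test: (CEH)⁺ = {CEH}, which is a superkey of neither fragment — lossy.
Dependency preservation: FGH → C is not contained in any single fragment, but the restricted closure of its left-hand side across the fragments still reaches the right-hand side; the remaining FDs each lie inside some fragment. All dependencies are preserved.

lossy but dependency-preserving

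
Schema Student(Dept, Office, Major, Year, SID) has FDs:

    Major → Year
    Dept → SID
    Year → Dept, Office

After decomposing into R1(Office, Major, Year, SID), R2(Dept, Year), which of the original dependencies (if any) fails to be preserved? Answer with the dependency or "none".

Check Dept → SID: no single fragment contains all of {Dept, SID}, and the restricted closure of {Dept} across the fragments never reaches {SID}.
Major → Year is preserved.
Year → Dept, Office is preserved.

Dept → SID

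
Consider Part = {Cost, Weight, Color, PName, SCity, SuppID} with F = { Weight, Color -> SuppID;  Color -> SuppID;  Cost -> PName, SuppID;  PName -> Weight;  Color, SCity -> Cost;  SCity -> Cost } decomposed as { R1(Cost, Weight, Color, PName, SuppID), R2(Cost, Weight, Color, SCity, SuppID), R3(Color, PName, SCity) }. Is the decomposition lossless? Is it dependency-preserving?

lossless and dependency-preserving

Lossless test (chase): Rows 1 and 3 agree on Color; apply Color→SuppID and equate their SuppID entries. Rows 1 and 2 agree on Cost; apply Cost→PName, SuppID and equate their PName, SuppID entries. Rows 1 and 3 agree on PName; apply PName→Weight and equate their Weight entries. Rows 2 and 3 agree on Color, SCity; apply Color, SCity→Cost and equate their Cost entries. Row 2 is now all distinguished symbols — the join is lossless.
Dependency preservation: every FD's attributes lie within a single fragment, so each can be enforced locally — preserved.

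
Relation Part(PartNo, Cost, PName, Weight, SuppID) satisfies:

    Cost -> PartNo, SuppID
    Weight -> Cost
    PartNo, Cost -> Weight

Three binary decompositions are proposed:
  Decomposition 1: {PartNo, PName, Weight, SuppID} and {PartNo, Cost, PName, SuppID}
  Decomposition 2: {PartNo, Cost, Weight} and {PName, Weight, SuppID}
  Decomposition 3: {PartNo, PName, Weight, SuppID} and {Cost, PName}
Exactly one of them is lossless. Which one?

Decomposition 2

Decomposition 1: common = {PartNo, PName, SuppID}, closure = {PartNo, PName, SuppID} → lossy.
Decomposition 2: common = {Weight}, closure = {PartNo, Cost, Weight, SuppID} → lossless.
Decomposition 3: common = {PName}, closure = {PName} → lossy.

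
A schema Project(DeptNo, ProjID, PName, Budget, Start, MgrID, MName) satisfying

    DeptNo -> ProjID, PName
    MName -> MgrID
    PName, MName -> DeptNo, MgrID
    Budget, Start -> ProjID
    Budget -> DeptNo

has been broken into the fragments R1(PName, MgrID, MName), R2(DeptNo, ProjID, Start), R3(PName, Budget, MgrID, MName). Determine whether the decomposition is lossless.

No

Chase test. Columns are DeptNo, ProjID, PName, Budget, Start, MgrID, MName; row i has aⱼ where attribute j ∈ Ri, else bᵢⱼ.
Initial tableau (one row per fragment):
  row 1: b11 b12 a3 b14 b15 a6 a7
  row 2: a1 a2 b23 b24 a5 b26 b27
  row 3: b31 b32 a3 a4 b35 a6 a7
Rows 1 and 3 agree on PName, MName; apply PName, MName→DeptNo, MgrID and equate their DeptNo, MgrID entries.
Rows 1 and 3 agree on DeptNo; apply DeptNo→ProjID, PName and equate their ProjID, PName entries.
No row becomes fully distinguished — the join is lossy.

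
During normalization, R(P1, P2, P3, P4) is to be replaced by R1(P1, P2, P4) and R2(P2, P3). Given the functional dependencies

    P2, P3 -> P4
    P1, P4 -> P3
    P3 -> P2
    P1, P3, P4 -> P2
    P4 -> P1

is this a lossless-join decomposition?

Common attributes: R1 ∩ R2 = {P2}.
No dependency enlarges {P2}, so (P2)⁺ = {P2}.
The closure contains neither all of R1 = {P1, P2, P4} nor all of R2 = {P2, P3}, so the common attributes are not a superkey of either fragment. The join is lossy.

No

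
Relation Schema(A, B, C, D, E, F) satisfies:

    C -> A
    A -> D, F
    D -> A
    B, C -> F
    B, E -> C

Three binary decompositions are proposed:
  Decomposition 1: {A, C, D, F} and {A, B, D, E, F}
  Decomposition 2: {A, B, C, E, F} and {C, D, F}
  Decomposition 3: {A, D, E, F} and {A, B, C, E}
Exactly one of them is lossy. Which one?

Decomposition 1

Decomposition 1: common = {A, D, F}, closure = {A, D, F} → lossy.
Decomposition 2: common = {C, F}, closure = {A, C, D, F} → lossless.
Decomposition 3: common = {A, E}, closure = {A, D, E, F} → lossless.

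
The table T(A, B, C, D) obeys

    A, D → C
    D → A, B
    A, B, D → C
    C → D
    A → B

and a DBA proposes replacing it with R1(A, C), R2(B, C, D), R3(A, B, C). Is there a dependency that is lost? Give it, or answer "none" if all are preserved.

none

A, D → C: restricted closure across fragments reaches C.
D → A, B: restricted closure across fragments reaches A, B.
A, B, D → C: restricted closure across fragments reaches C.
C → D lies within R2.
A → B lies within R3.
Every dependency is enforceable on the fragments, so the decomposition is dependency-preserving.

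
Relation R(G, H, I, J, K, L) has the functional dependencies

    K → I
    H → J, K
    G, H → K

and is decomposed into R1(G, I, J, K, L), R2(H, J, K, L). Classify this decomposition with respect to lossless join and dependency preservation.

Lossless test: (J, K, L)⁺ = {I, J, K, L}, which is a superkey of neither fragment — lossy.
Dependency preservation: G, H → K is not contained in any single fragment, but the restricted closure of its left-hand side across the fragments still reaches the right-hand side; the remaining FDs each lie inside some fragment. All dependencies are preserved.

lossy but dependency-preserving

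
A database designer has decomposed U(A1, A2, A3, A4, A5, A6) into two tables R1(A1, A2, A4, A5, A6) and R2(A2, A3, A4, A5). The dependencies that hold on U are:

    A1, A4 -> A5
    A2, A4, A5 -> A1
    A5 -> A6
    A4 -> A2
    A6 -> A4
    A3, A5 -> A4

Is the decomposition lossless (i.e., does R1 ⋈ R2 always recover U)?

Common attributes: R1 ∩ R2 = {A2, A4, A5}.
Closure of {A2, A4, A5}: A2, A4, A5 → A1 applies, adding A1; A5 → A6 applies, adding A6. So (A2, A4, A5)⁺ = {A1, A2, A4, A5, A6}.
This closure contains every attribute of R1, so R1 ∩ R2 → R1. The join is lossless.

Yes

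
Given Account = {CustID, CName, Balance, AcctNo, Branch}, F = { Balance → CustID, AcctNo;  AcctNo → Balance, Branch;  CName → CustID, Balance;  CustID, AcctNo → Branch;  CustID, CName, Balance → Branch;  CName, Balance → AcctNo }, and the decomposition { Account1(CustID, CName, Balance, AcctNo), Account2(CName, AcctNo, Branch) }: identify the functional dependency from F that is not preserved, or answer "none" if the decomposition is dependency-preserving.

none

Balance → CustID, AcctNo lies within Account1.
AcctNo → Balance, Branch: restricted closure across fragments reaches Balance, Branch.
CName → CustID, Balance lies within Account1.
CustID, AcctNo → Branch: restricted closure across fragments reaches Branch.
CustID, CName, Balance → Branch: restricted closure across fragments reaches Branch.
CName, Balance → AcctNo lies within Account1.
Every dependency is enforceable on the fragments, so the decomposition is dependency-preserving.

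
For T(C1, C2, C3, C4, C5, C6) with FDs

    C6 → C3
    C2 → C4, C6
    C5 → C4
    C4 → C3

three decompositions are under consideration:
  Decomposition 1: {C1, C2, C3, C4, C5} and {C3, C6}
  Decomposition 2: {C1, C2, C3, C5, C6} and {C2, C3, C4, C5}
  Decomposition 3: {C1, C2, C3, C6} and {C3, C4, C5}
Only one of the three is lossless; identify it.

Decomposition 1: common = {C3}, closure = {C3} → lossy.
Decomposition 2: common = {C2, C3, C5}, closure = {C2, C3, C4, C5, C6} → lossless.
Decomposition 3: common = {C3}, closure = {C3} → lossy.

Decomposition 2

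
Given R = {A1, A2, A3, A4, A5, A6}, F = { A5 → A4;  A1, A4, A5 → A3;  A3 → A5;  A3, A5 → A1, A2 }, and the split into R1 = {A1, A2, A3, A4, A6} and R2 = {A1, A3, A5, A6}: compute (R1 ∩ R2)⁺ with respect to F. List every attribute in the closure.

A1, A2, A3, A4, A5, A6

R1 ∩ R2 = {A1, A3, A6}.
A3 → A5 applies, adding A5
A3, A5 → A1, A2 applies, adding A2
A5 → A4 applies, adding A4
Closure: {A1, A2, A3, A4, A5, A6}.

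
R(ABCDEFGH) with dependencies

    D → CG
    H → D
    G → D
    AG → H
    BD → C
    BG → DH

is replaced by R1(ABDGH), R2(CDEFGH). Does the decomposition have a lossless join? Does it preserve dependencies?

Lossless test: (DGH)⁺ = {CDGH}, which is a superkey of neither fragment — lossy.
Dependency preservation: BD → C is not contained in any single fragment, but the restricted closure of its left-hand side across the fragments still reaches the right-hand side; the remaining FDs each lie inside some fragment. All dependencies are preserved.

lossy but dependency-preserving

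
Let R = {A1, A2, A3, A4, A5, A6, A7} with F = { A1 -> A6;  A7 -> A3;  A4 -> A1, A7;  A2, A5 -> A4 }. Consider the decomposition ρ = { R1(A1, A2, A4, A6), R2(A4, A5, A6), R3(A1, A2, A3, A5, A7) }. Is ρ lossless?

Chase test. Columns are A1, A2, A3, A4, A5, A6, A7; row i has aⱼ where attribute j ∈ Ri, else bᵢⱼ.
Initial tableau (one row per fragment):
  row 1: a1 a2 b13 a4 b15 a6 b17
  row 2: b21 b22 b23 a4 a5 a6 b27
  row 3: a1 a2 a3 b34 a5 b36 a7
Rows 1 and 3 agree on A1; apply A1→A6 and equate their A6 entries.
Rows 1 and 2 agree on A4; apply A4→A1, A7 and equate their A1, A7 entries.
Rows 1 and 2 agree on A7; apply A7→A3 and equate their A3 entries.
No row becomes fully distinguished — the join is lossy.

No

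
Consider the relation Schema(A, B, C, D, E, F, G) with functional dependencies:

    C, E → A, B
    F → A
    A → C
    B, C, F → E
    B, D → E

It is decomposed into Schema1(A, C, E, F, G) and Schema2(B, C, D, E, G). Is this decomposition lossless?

Common attributes: Schema1 ∩ Schema2 = {C, E, G}.
Closure of {C, E, G}: C, E → A, B applies, adding A, B. So (C, E, G)⁺ = {A, B, C, E, G}.
The closure contains neither all of Schema1 = {A, C, E, F, G} nor all of Schema2 = {B, C, D, E, G}, so the common attributes are not a superkey of either fragment. The join is lossy.

No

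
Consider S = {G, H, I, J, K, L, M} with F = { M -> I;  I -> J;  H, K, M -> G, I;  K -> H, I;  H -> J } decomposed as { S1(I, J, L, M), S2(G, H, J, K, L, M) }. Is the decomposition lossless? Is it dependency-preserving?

Lossless test: (J, L, M)⁺ = {I, J, L, M}, which contains all of one fragment — lossless.
Dependency preservation: the restricted closure of {K} across the fragments never reaches {H, I}, so K → H, I cannot be enforced without a join — not preserved.

lossless but not dependency-preserving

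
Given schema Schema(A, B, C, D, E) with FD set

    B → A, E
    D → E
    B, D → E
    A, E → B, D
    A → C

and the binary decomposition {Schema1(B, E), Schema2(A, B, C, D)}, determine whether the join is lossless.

Common attributes: Schema1 ∩ Schema2 = {B}.
Closure of {B}: B → A, E applies, adding A, E; A, E → B, D applies, adding D; A → C applies, adding C. So (B)⁺ = {A, B, C, D, E}.
This closure contains every attribute of Schema1, so Schema1 ∩ Schema2 → Schema1. The join is lossless.

Yes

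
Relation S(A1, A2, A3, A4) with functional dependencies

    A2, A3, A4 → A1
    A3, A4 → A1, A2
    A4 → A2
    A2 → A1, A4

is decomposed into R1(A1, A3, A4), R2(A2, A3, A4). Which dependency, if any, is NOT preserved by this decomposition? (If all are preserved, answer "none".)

none

A2, A3, A4 → A1: restricted closure across fragments reaches A1.
A3, A4 → A1, A2: restricted closure across fragments reaches A1, A2.
A4 → A2 lies within R2.
A2 → A1, A4: restricted closure across fragments reaches A1, A4.
Every dependency is enforceable on the fragments, so the decomposition is dependency-preserving.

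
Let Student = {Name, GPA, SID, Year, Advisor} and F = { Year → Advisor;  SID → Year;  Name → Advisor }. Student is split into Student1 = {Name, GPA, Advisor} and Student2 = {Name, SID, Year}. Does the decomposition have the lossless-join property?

Common attributes: Student1 ∩ Student2 = {Name}.
Closure of {Name}: Name → Advisor applies, adding Advisor. So (Name)⁺ = {Name, Advisor}.
The closure contains neither all of Student1 = {Name, GPA, Advisor} nor all of Student2 = {Name, SID, Year}, so the common attributes are not a superkey of either fragment. The join is lossy.

No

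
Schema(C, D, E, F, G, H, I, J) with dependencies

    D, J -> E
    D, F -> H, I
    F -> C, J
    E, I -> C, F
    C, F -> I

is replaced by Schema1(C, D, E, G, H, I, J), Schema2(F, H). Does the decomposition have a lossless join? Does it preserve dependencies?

Lossless test: (H)⁺ = {H}, which is a superkey of neither fragment — lossy.
Dependency preservation: the restricted closure of {D, F} across the fragments never reaches {H, I}, so D, F → H, I cannot be enforced without a join — not preserved.

lossy and not dependency-preserving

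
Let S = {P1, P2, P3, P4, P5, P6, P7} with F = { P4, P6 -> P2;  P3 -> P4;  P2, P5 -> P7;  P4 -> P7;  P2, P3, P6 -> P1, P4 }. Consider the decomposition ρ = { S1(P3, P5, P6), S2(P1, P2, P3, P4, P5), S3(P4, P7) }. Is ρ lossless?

Chase test. Columns are P1, P2, P3, P4, P5, P6, P7; row i has aⱼ where attribute j ∈ Si, else bᵢⱼ.
Initial tableau (one row per fragment):
  row 1: b11 b12 a3 b14 a5 a6 b17
  row 2: a1 a2 a3 a4 a5 b26 b27
  row 3: b31 b32 b33 a4 b35 b36 a7
Rows 1 and 2 agree on P3; apply P3→P4 and equate their P4 entries.
Rows 1 and 2 agree on P4; apply P4→P7 and equate their P7 entries.
Rows 1 and 3 agree on P4; apply P4→P7 and equate their P7 entries.
No row becomes fully distinguished — the join is lossy.

No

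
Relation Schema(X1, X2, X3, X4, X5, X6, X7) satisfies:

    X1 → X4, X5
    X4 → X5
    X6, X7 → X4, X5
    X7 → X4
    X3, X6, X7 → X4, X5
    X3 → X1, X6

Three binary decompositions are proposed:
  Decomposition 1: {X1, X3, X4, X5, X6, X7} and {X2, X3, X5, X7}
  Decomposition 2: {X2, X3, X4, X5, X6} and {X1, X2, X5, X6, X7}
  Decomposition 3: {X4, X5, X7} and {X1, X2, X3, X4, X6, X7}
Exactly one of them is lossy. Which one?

Decomposition 1: common = {X3, X5, X7}, closure = {X1, X3, X4, X5, X6, X7} → lossless.
Decomposition 2: common = {X2, X5, X6}, closure = {X2, X5, X6} → lossy.
Decomposition 3: common = {X4, X7}, closure = {X4, X5, X7} → lossless.

Decomposition 2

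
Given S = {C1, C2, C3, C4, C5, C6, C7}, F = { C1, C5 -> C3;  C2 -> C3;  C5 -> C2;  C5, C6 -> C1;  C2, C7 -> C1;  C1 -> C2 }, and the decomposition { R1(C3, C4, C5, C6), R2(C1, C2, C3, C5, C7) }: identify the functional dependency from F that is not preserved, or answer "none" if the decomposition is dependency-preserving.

Check C5, C6 → C1: no single fragment contains all of {C1, C5, C6}, and the restricted closure of {C5, C6} across the fragments never reaches {C1}.
C1, C5 → C3 is preserved.
C2 → C3 is preserved.
C5 → C2 is preserved.
C2, C7 → C1 is preserved.
C1 → C2 is preserved.

C5, C6 -> C1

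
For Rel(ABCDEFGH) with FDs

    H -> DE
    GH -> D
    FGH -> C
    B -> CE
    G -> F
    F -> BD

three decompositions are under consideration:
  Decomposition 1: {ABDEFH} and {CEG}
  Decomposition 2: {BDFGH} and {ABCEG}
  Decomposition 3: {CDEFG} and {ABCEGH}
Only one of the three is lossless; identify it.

Decomposition 1: common = {E}, closure = {E} → lossy.
Decomposition 2: common = {BG}, closure = {BCDEFG} → lossy.
Decomposition 3: common = {CEG}, closure = {BCDEFG} → lossless.

Decomposition 3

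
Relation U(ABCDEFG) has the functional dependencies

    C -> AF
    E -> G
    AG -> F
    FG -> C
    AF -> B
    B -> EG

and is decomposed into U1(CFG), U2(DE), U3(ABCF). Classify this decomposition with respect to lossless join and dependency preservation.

lossy and not dependency-preserving

Lossless test (chase): Rows 1 and 3 agree on C; apply C→AF and equate their AF entries. Rows 1 and 3 agree on AF; apply AF→B and equate their B entries. Rows 1 and 3 agree on B; apply B→EG and equate their EG entries. No row becomes fully distinguished — the join is lossy.
Dependency preservation: the restricted closure of {E} across the fragments never reaches {G}, so E → G cannot be enforced without a join — not preserved.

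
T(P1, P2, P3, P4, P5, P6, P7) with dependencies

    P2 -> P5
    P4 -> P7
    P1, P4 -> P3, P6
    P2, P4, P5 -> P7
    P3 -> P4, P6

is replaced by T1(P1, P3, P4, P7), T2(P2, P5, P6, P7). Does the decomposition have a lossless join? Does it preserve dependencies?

lossy and not dependency-preserving

Lossless test: (P7)⁺ = {P7}, which is a superkey of neither fragment — lossy.
Dependency preservation: the restricted closure of {P1, P4} across the fragments never reaches {P3, P6}, so P1, P4 → P3, P6 cannot be enforced without a join — not preserved.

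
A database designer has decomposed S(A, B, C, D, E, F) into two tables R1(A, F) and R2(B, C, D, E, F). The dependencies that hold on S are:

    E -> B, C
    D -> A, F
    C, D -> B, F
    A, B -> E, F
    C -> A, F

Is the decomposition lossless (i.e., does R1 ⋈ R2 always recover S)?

No

Common attributes: R1 ∩ R2 = {F}.
No dependency enlarges {F}, so (F)⁺ = {F}.
The closure contains neither all of R1 = {A, F} nor all of R2 = {B, C, D, E, F}, so the common attributes are not a superkey of either fragment. The join is lossy.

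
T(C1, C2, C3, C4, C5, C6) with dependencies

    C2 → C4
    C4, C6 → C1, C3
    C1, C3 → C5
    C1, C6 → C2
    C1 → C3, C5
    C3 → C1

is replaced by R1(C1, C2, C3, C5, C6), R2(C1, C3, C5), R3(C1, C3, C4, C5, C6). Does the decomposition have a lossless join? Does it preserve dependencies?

Lossless test (chase): Rows 1 and 3 agree on C1, C6; apply C1, C6→C2 and equate their C2 entries. Rows 1 and 3 agree on C2; apply C2→C4 and equate their C4 entries. Row 1 is now all distinguished symbols — the join is lossless.
Dependency preservation: the restricted closure of {C2} across the fragments never reaches {C4}, so C2 → C4 cannot be enforced without a join — not preserved.

lossless but not dependency-preserving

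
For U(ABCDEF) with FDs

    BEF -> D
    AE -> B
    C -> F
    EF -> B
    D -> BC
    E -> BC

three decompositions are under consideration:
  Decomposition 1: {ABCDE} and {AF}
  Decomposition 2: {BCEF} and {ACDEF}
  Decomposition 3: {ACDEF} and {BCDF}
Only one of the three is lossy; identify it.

Decomposition 1: common = {A}, closure = {A} → lossy.
Decomposition 2: common = {CEF}, closure = {BCDEF} → lossless.
Decomposition 3: common = {CDF}, closure = {BCDF} → lossless.

Decomposition 1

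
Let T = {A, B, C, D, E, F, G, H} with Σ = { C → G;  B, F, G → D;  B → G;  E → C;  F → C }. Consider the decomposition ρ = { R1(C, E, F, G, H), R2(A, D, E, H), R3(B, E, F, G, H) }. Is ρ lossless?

No

Chase test. Columns are A, B, C, D, E, F, G, H; row i has aⱼ where attribute j ∈ Ri, else bᵢⱼ.
Initial tableau (one row per fragment):
  row 1: b11 b12 a3 b14 a5 a6 a7 a8
  row 2: a1 b22 b23 a4 a5 b26 b27 a8
  row 3: b31 a2 b33 b34 a5 a6 a7 a8
Rows 1 and 2 agree on E; apply E→C and equate their C entries.
Rows 1 and 3 agree on E; apply E→C and equate their C entries.
Rows 1 and 2 agree on C; apply C→G and equate their G entries.
No row becomes fully distinguished — the join is lossy.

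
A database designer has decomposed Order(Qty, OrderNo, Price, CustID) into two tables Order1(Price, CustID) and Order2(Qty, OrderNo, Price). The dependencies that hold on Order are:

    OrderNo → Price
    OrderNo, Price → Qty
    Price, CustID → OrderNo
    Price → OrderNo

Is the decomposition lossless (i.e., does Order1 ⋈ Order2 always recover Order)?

Yes

Common attributes: Order1 ∩ Order2 = {Price}.
Closure of {Price}: Price → OrderNo applies, adding OrderNo; OrderNo, Price → Qty applies, adding Qty. So (Price)⁺ = {Qty, OrderNo, Price}.
This closure contains every attribute of Order2, so Order1 ∩ Order2 → Order2. The join is lossless.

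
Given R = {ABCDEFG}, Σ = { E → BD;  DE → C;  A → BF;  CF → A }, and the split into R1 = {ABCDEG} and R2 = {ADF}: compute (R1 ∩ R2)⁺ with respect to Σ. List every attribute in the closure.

ABDF

R1 ∩ R2 = {AD}.
A → BF applies, adding BF
Closure: {ABDF}.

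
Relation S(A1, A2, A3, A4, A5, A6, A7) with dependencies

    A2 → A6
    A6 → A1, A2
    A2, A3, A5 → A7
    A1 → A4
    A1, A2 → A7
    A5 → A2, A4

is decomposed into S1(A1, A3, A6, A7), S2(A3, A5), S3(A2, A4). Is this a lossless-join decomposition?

Chase test. Columns are A1, A2, A3, A4, A5, A6, A7; row i has aⱼ where attribute j ∈ Si, else bᵢⱼ.
Initial tableau (one row per fragment):
  row 1: a1 b12 a3 b14 b15 a6 a7
  row 2: b21 b22 a3 b24 a5 b26 b27
  row 3: b31 a2 b33 a4 b35 b36 b37
No row becomes fully distinguished — the join is lossy.

No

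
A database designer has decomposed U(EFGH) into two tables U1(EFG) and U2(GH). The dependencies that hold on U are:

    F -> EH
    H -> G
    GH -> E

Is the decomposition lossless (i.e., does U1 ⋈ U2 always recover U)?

Common attributes: U1 ∩ U2 = {G}.
No dependency enlarges {G}, so (G)⁺ = {G}.
The closure contains neither all of U1 = {EFG} nor all of U2 = {GH}, so the common attributes are not a superkey of either fragment. The join is lossy.

No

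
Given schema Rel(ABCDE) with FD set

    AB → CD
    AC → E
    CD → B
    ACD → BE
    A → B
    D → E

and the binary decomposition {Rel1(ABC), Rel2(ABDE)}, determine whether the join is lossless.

Common attributes: Rel1 ∩ Rel2 = {AB}.
Closure of {AB}: AB → CD applies, adding CD; AC → E applies, adding E. So (AB)⁺ = {ABCDE}.
This closure contains every attribute of Rel1, so Rel1 ∩ Rel2 → Rel1. The join is lossless.

Yes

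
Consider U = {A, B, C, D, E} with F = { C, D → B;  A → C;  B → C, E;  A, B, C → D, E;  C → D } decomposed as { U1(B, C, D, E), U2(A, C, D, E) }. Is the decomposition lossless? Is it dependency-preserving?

lossless and dependency-preserving

Lossless test: (C, D, E)⁺ = {B, C, D, E}, which contains all of one fragment — lossless.
Dependency preservation: A, B, C → D, E is not contained in any single fragment, but the restricted closure of its left-hand side across the fragments still reaches the right-hand side; the remaining FDs each lie inside some fragment. All dependencies are preserved.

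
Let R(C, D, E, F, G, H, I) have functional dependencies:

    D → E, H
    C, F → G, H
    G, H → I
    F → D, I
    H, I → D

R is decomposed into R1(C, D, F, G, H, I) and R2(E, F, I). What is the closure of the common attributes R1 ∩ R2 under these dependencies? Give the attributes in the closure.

R1 ∩ R2 = {F, I}.
F → D, I applies, adding D
D → E, H applies, adding E, H
Closure: {D, E, F, H, I}.

D, E, F, H, I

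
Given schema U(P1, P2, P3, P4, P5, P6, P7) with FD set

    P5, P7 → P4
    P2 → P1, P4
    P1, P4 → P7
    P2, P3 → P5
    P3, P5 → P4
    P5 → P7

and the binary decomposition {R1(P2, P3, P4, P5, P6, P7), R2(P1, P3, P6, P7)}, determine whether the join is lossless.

No

Common attributes: R1 ∩ R2 = {P3, P6, P7}.
No dependency enlarges {P3, P6, P7}, so (P3, P6, P7)⁺ = {P3, P6, P7}.
The closure contains neither all of R1 = {P2, P3, P4, P5, P6, P7} nor all of R2 = {P1, P3, P6, P7}, so the common attributes are not a superkey of either fragment. The join is lossy.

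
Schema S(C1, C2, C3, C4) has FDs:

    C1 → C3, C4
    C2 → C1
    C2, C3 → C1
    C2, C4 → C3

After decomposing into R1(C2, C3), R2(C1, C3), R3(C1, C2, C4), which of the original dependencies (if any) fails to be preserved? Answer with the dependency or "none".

C1 → C3, C4: restricted closure across fragments reaches C3, C4.
C2 → C1 lies within R3.
C2, C3 → C1: restricted closure across fragments reaches C1.
C2, C4 → C3: restricted closure across fragments reaches C3.
Every dependency is enforceable on the fragments, so the decomposition is dependency-preserving.

none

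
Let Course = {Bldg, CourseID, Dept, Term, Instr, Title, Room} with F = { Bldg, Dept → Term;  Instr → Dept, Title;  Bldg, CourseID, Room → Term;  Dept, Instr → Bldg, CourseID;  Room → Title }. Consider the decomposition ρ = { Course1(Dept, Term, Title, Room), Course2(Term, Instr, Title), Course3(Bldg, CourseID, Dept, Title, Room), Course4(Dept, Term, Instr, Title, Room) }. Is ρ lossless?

Chase test. Columns are Bldg, CourseID, Dept, Term, Instr, Title, Room; row i has aⱼ where attribute j ∈ Coursei, else bᵢⱼ.
Initial tableau (one row per fragment):
  row 1: b11 b12 a3 a4 b15 a6 a7
  row 2: b21 b22 b23 a4 a5 a6 b27
  row 3: a1 a2 a3 b34 b35 a6 a7
  row 4: b41 b42 a3 a4 a5 a6 a7
Rows 2 and 4 agree on Instr; apply Instr→Dept, Title and equate their Dept, Title entries.
Rows 2 and 4 agree on Dept, Instr; apply Dept, Instr→Bldg, CourseID and equate their Bldg, CourseID entries.
No row becomes fully distinguished — the join is lossy.

No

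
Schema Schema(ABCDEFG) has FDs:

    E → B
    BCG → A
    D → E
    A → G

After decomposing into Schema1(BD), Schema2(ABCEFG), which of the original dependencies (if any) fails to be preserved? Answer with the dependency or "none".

Check D → E: no single fragment contains all of {DE}, and the restricted closure of {D} across the fragments never reaches {E}.
E → B is preserved.
BCG → A is preserved.
A → G is preserved.

D → E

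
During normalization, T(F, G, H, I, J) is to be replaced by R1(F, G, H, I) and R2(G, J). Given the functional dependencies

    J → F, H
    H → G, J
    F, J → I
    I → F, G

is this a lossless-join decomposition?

Common attributes: R1 ∩ R2 = {G}.
No dependency enlarges {G}, so (G)⁺ = {G}.
The closure contains neither all of R1 = {F, G, H, I} nor all of R2 = {G, J}, so the common attributes are not a superkey of either fragment. The join is lossy.

No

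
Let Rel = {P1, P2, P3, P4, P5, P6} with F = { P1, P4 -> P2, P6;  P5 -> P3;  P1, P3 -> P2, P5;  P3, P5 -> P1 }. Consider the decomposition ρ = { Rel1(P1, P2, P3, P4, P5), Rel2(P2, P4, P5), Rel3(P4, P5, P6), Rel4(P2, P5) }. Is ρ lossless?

Chase test. Columns are P1, P2, P3, P4, P5, P6; row i has aⱼ where attribute j ∈ Reli, else bᵢⱼ.
Initial tableau (one row per fragment):
  row 1: a1 a2 a3 a4 a5 b16
  row 2: b21 a2 b23 a4 a5 b26
  row 3: b31 b32 b33 a4 a5 a6
  row 4: b41 a2 b43 b44 a5 b46
Rows 1 and 2 agree on P5; apply P5→P3 and equate their P3 entries.
Rows 1 and 3 agree on P5; apply P5→P3 and equate their P3 entries.
Rows 1 and 4 agree on P5; apply P5→P3 and equate their P3 entries.
Rows 1 and 2 agree on P3, P5; apply P3, P5→P1 and equate their P1 entries.
Rows 1 and 3 agree on P3, P5; apply P3, P5→P1 and equate their P1 entries.
Rows 1 and 4 agree on P3, P5; apply P3, P5→P1 and equate their P1 entries.
Rows 1 and 2 agree on P1, P4; apply P1, P4→P2, P6 and equate their P2, P6 entries.
Rows 1 and 3 agree on P1, P4; apply P1, P4→P2, P6 and equate their P2, P6 entries.
Row 1 is now all distinguished symbols — the join is lossless.

Yes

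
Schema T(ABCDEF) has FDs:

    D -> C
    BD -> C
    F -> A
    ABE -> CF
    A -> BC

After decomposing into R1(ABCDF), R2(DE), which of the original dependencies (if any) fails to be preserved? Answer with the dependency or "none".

Check ABE → CF: no single fragment contains all of {ABCEF}, and the restricted closure of {ABE} across the fragments never reaches {CF}.
D → C is preserved.
BD → C is preserved.
F → A is preserved.
A → BC is preserved.

ABE -> CF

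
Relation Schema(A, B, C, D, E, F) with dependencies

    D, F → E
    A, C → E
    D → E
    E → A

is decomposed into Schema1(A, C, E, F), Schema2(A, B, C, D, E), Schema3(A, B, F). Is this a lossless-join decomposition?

No

Chase test. Columns are A, B, C, D, E, F; row i has aⱼ where attribute j ∈ Schemai, else bᵢⱼ.
Initial tableau (one row per fragment):
  row 1: a1 b12 a3 b14 a5 a6
  row 2: a1 a2 a3 a4 a5 b26
  row 3: a1 a2 b33 b34 b35 a6
No row becomes fully distinguished — the join is lossy.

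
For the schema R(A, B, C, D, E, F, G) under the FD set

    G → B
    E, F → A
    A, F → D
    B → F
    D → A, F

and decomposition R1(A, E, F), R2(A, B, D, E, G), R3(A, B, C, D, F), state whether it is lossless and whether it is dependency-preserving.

Lossless test (chase): Rows 1 and 3 agree on A, F; apply A, F→D and equate their D entries. Rows 2 and 3 agree on B; apply B→F and equate their F entries. No row becomes fully distinguished — the join is lossy.
Dependency preservation: every FD's attributes lie within a single fragment, so each can be enforced locally — preserved.

lossy but dependency-preserving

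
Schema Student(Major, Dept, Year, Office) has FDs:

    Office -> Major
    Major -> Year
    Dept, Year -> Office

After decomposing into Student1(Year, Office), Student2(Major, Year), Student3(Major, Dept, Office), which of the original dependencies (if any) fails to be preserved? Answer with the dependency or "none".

Dept, Year -> Office

Check Dept, Year → Office: no single fragment contains all of {Dept, Year, Office}, and the restricted closure of {Dept, Year} across the fragments never reaches {Office}.
Office → Major is preserved.
Major → Year is preserved.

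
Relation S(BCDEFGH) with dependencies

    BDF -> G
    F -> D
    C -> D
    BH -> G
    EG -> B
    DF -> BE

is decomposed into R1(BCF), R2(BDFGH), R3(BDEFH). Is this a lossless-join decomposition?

No

Chase test. Columns are BCDEFGH; row i has aⱼ where attribute j ∈ Ri, else bᵢⱼ.
Initial tableau (one row per fragment):
  row 1: a1 a2 b13 b14 a5 b16 b17
  row 2: a1 b22 a3 b24 a5 a6 a7
  row 3: a1 b32 a3 a4 a5 b36 a7
Rows 2 and 3 agree on BDF; apply BDF→G and equate their G entries.
Rows 1 and 2 agree on F; apply F→D and equate their D entries.
Rows 1 and 2 agree on DF; apply DF→BE and equate their BE entries.
Rows 1 and 3 agree on DF; apply DF→BE and equate their BE entries.
Rows 1 and 2 agree on BDF; apply BDF→G and equate their G entries.
No row becomes fully distinguished — the join is lossy.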